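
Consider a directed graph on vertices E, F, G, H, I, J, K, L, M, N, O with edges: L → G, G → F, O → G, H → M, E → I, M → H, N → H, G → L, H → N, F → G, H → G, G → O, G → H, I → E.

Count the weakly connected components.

From E: component {E, I}.
From F: component {F, G, H, L, M, N, O}.
From J: component {J}.
From K: component {K}.
That's 4 components.

4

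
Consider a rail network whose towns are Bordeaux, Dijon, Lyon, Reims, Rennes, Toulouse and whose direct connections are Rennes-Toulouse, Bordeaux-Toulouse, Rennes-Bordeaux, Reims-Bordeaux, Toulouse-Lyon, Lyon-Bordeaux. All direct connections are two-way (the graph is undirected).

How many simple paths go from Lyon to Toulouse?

3

Lyon–Bordeaux–Rennes–Toulouse
Lyon–Bordeaux–Toulouse
Lyon–Toulouse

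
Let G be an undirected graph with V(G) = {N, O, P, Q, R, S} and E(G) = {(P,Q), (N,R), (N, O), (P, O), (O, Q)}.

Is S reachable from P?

Explore from P.
Distance 1: reach O, Q.
Distance 2: reach N.
Distance 3: reach R.
The search is exhausted without reaching S; it lies in a different component.

No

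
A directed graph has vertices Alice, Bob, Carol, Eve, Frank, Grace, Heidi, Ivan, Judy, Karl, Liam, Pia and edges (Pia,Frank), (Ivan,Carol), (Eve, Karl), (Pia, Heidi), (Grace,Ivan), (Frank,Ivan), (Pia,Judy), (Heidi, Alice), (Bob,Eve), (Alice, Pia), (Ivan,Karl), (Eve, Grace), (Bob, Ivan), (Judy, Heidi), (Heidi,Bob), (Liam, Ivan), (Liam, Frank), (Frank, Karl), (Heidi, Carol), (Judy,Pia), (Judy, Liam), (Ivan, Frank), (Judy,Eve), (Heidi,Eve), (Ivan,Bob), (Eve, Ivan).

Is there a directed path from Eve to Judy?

Explore from Eve.
Distance 1: reach Grace, Ivan, Karl.
Distance 2: reach Bob, Carol, Frank.
The search from Eve is exhausted; no directed path reaches Judy.

No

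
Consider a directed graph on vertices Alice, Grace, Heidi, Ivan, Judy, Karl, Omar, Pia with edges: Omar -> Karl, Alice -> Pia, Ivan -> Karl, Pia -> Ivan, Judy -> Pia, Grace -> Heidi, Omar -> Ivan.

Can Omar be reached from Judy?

Explore from Judy.
Distance 1: reach Pia.
Distance 2: reach Ivan.
Distance 3: reach Karl.
The search from Judy is exhausted; no directed path reaches Omar.

No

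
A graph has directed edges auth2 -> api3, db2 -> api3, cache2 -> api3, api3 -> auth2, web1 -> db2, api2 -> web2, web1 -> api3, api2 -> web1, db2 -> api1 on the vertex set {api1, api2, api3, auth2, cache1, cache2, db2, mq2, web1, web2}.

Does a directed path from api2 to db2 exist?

Yes

Explore from api2.
Distance 1: reach web1, web2.
Distance 2: reach api3, db2.
Found db2.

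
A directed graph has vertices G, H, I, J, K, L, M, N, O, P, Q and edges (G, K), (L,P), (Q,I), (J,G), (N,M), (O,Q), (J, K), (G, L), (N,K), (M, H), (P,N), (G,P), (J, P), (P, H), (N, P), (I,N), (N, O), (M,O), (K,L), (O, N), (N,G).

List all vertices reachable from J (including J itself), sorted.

Start at J.
Its neighbours: G, K, P.
Then their neighbours: H, L, N.
Then next layer: M, O.
Then next layer: Q.
Then next layer: I.
Every vertex is now reached.

G, H, I, J, K, L, M, N, O, P, Q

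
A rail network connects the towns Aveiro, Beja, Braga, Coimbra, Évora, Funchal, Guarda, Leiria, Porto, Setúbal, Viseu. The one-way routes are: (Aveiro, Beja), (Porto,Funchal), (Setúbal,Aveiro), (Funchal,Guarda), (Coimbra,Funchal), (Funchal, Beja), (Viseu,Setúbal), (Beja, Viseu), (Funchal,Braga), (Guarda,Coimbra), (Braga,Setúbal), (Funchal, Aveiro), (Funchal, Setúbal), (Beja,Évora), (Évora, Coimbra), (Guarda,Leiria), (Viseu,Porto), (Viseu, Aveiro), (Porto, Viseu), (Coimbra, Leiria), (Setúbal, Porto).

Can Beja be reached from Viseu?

Explore from Viseu.
Distance 1: reach Aveiro, Porto, Setúbal.
Distance 2: reach Beja, Funchal.
Found Beja.

Yes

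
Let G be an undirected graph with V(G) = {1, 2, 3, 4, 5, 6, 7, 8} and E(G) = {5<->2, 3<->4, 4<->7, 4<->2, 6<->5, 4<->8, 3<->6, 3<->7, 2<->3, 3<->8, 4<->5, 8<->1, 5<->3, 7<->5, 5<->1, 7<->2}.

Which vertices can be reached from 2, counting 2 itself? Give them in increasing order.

1, 2, 3, 4, 5, 6, 7, 8

Start at 2.
Its neighbours: 3, 4, 5, 7.
Then their neighbours: 1, 6, 8.
Every vertex is now reached.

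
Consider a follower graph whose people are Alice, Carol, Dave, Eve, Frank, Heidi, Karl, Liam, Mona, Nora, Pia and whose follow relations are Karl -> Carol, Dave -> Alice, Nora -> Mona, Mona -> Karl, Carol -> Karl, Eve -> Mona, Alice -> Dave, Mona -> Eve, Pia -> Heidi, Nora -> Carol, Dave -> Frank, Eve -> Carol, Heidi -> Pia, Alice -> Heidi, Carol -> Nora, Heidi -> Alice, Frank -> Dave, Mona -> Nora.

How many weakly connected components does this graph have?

3

From Alice: component {Alice, Dave, Frank, Heidi, Pia}.
From Carol: component {Carol, Eve, Karl, Mona, Nora}.
From Liam: component {Liam}.
That's 3 components.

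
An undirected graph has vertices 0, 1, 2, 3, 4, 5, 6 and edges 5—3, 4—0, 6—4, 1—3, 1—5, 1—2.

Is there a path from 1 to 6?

Explore from 1.
Distance 1: reach 2, 3, 5.
The search is exhausted without reaching 6; it lies in a different component.

No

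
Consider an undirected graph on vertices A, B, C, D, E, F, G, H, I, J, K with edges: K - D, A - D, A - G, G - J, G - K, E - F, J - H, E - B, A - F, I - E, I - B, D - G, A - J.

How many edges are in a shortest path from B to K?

5

Distance 0: B.
Distance 1: E, I.
Distance 2: F.
Distance 3: A.
Distance 4: D, G, J.
Distance 5: H, K — contains K.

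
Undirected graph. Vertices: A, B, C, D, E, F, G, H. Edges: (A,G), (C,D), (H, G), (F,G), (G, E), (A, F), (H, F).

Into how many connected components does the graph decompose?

3

From A: component {A, E, F, G, H}.
From B: component {B}.
From C: component {C, D}.
That's 3 components.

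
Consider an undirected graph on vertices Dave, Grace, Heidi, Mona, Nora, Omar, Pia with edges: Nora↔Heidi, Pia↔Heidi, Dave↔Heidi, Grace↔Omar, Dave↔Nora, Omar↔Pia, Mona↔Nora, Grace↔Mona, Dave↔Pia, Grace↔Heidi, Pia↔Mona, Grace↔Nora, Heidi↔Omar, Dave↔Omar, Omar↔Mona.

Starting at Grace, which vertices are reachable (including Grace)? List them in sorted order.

Dave, Grace, Heidi, Mona, Nora, Omar, Pia

Start at Grace.
Its neighbours: Heidi, Mona, Nora, Omar.
Then their neighbours: Dave, Pia.
Every vertex is now reached.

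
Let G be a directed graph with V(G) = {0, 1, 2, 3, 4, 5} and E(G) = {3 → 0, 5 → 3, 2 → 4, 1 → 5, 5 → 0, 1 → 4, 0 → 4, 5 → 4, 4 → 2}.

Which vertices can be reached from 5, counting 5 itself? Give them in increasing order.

Start at 5.
Its neighbours: 0, 3, 4.
Then their neighbours: 2.
Nothing further is reachable.

0, 2, 3, 4, 5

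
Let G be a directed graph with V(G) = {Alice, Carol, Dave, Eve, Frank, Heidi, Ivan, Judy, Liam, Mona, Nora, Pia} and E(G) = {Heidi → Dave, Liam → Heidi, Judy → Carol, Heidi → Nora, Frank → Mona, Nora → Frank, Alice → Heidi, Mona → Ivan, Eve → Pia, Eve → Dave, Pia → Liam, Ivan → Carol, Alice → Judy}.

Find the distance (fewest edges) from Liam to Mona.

Distance 0: Liam.
Distance 1: Heidi.
Distance 2: Dave, Nora.
Distance 3: Frank.
Distance 4: Mona — contains Mona.

4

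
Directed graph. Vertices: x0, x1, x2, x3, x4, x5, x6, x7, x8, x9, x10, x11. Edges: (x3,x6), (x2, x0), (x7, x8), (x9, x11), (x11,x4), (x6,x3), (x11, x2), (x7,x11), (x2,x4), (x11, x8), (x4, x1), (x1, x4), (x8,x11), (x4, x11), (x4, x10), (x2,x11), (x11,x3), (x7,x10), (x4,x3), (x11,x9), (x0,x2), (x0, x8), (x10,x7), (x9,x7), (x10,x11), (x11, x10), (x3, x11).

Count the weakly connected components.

2

From x0: component {x0, x1, x2, x3, x4, x6, x7, x8, x9, x10, x11}.
From x5: component {x5}.
That's 2 components.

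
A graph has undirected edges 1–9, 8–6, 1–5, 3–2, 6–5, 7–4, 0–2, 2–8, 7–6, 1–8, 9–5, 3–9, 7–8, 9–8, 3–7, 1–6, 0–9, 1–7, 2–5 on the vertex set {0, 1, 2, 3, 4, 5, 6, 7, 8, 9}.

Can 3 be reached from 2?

Explore from 2.
Distance 1: reach 0, 3, 5, 8.
Found 3.

Yes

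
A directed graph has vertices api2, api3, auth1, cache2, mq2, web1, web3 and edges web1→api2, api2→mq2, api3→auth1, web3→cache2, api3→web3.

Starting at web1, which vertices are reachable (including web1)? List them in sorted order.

Start at web1.
Its neighbours: api2.
Then their neighbours: mq2.
Nothing further is reachable.

api2, mq2, web1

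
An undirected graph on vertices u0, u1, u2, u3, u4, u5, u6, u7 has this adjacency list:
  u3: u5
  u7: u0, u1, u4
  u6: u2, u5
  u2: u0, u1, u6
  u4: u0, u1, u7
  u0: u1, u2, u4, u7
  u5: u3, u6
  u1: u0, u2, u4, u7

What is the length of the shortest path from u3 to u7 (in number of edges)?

Distance 0: u3.
Distance 1: u5.
Distance 2: u6.
Distance 3: u2.
Distance 4: u0, u1.
Distance 5: u4, u7 — contains u7.

5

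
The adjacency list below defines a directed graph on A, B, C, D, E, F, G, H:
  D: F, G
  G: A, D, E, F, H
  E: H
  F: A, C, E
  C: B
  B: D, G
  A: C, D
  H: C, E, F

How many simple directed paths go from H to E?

H→C→B→D→F→E
H→C→B→D→G→E
H→C→B→D→G→F→E
H→C→B→G→A→D→F→E
H→C→B→G→D→F→E
H→C→B→G→E
H→C→B→G→F→E
H→E
H→F→A→C→B→D→G→E
H→F→A→C→B→G→E
H→F→A→D→G→E
H→F→C→B→D→G→E
H→F→C→B→G→E
H→F→E

14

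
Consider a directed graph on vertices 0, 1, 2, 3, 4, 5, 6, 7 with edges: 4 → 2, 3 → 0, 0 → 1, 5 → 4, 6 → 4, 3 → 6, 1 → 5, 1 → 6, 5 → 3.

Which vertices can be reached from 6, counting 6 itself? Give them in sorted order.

2, 4, 6

Start at 6.
Its neighbours: 4.
Then their neighbours: 2.
Nothing further is reachable.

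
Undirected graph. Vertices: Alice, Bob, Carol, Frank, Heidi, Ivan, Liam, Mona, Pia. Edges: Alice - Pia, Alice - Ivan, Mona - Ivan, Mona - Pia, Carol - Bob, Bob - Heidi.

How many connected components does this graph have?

From Alice: component {Alice, Ivan, Mona, Pia}.
From Bob: component {Bob, Carol, Heidi}.
From Frank: component {Frank}.
From Liam: component {Liam}.
That's 4 components.

4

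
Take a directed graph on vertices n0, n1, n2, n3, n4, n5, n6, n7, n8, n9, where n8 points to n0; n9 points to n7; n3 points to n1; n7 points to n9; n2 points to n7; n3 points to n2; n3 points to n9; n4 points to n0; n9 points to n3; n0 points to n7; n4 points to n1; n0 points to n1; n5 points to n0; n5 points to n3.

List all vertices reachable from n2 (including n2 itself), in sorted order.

n1, n2, n3, n7, n9

Start at n2.
Its neighbours: n7.
Then their neighbours: n9.
Then next layer: n3.
Then next layer: n1.
Nothing further is reachable.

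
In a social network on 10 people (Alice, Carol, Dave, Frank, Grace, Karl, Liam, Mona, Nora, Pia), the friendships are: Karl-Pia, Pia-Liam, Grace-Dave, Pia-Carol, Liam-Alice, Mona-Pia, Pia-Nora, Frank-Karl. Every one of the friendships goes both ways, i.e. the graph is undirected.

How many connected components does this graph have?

2

From Alice: component {Alice, Carol, Frank, Karl, Liam, Mona, Nora, Pia}.
From Dave: component {Dave, Grace}.
That's 2 components.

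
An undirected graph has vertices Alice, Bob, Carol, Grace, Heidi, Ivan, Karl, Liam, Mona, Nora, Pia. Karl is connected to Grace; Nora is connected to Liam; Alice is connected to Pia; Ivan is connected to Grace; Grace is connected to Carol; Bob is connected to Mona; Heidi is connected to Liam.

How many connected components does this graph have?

4

From Alice: component {Alice, Pia}.
From Bob: component {Bob, Mona}.
From Carol: component {Carol, Grace, Ivan, Karl}.
From Heidi: component {Heidi, Liam, Nora}.
That's 4 components.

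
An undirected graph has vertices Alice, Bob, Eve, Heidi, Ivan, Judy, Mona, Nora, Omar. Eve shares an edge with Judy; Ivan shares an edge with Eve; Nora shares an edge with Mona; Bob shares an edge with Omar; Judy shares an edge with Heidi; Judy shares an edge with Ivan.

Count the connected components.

4

From Alice: component {Alice}.
From Bob: component {Bob, Omar}.
From Eve: component {Eve, Heidi, Ivan, Judy}.
From Mona: component {Mona, Nora}.
That's 4 components.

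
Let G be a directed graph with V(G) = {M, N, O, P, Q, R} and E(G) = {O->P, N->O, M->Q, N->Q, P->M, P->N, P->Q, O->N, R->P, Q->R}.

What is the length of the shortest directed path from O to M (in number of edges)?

Distance 0: O.
Distance 1: N, P.
Distance 2: M, Q — contains M.

2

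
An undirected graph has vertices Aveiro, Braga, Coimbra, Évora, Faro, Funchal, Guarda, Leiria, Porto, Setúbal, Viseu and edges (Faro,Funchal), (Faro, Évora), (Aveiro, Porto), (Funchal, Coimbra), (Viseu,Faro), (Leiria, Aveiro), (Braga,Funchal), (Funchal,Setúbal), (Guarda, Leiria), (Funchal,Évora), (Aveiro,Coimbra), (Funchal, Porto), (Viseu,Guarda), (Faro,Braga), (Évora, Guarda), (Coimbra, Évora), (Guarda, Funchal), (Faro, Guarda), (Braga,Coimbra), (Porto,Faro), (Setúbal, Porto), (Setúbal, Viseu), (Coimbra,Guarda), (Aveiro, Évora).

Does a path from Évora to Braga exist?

Yes

Explore from Évora.
Distance 1: reach Aveiro, Coimbra, Faro, Funchal, Guarda.
Distance 2: reach Braga, Leiria, Porto, Setúbal, Viseu.
Found Braga.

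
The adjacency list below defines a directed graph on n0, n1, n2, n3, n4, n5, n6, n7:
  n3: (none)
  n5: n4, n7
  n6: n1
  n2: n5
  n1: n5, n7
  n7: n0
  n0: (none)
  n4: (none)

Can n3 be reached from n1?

No

Explore from n1.
Distance 1: reach n5, n7.
Distance 2: reach n0, n4.
The search from n1 is exhausted; no directed path reaches n3.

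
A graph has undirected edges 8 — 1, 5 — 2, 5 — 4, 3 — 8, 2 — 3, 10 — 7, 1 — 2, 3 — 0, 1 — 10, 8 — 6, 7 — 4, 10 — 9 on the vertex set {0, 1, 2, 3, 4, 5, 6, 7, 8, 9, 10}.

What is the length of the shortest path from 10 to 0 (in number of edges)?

Distance 0: 10.
Distance 1: 1, 7, 9.
Distance 2: 2, 4, 8.
Distance 3: 3, 5, 6.
Distance 4: 0 — contains 0.

4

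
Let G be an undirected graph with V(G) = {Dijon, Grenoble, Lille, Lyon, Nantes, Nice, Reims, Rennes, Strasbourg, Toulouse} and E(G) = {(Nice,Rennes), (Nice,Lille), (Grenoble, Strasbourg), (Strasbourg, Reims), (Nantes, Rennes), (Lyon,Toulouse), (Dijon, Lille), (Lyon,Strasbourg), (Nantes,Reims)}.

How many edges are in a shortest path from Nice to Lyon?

Distance 0: Nice.
Distance 1: Lille, Rennes.
Distance 2: Dijon, Nantes.
Distance 3: Reims.
Distance 4: Strasbourg.
Distance 5: Grenoble, Lyon — contains Lyon.

5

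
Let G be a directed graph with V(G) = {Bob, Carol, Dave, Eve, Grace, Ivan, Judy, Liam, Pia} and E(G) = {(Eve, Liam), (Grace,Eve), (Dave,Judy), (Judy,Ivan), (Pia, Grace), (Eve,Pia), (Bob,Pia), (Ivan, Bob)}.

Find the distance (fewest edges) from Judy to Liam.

Distance 0: Judy.
Distance 1: Ivan.
Distance 2: Bob.
Distance 3: Pia.
Distance 4: Grace.
Distance 5: Eve.
Distance 6: Liam — contains Liam.

6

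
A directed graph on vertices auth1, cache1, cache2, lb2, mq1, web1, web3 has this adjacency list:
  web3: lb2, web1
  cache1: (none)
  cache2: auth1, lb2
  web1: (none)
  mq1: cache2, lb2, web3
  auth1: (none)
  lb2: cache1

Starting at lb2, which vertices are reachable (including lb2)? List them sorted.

cache1, lb2

Start at lb2.
Its neighbours: cache1.
Nothing further is reachable.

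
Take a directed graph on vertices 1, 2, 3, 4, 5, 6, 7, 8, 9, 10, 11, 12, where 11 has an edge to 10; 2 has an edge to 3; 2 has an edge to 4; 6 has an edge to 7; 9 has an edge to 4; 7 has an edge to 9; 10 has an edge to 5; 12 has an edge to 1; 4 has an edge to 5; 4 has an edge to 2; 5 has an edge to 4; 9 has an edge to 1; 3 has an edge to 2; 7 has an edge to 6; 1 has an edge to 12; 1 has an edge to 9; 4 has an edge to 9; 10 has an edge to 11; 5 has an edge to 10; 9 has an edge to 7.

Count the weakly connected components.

2

From 1: component {1, 2, 3, 4, 5, 6, 7, 9, 10, 11, 12}.
From 8: component {8}.
That's 2 components.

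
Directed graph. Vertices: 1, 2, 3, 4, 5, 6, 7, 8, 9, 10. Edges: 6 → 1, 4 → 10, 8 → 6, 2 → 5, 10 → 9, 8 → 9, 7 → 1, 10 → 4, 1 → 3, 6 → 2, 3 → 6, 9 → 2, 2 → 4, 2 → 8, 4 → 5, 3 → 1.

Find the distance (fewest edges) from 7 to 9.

Distance 0: 7.
Distance 1: 1.
Distance 2: 3.
Distance 3: 6.
Distance 4: 2.
Distance 5: 4, 5, 8.
Distance 6: 9, 10 — contains 9.

6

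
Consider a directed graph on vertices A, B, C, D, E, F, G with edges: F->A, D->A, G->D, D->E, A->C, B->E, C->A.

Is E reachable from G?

Explore from G.
Distance 1: reach D.
Distance 2: reach A, E.
Found E.

Yes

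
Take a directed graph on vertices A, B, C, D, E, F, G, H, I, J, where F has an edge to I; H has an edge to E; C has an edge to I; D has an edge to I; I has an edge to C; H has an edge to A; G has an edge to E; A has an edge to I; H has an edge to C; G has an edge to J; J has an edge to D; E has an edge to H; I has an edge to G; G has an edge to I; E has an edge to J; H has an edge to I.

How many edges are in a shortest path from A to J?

Distance 0: A.
Distance 1: I.
Distance 2: C, G.
Distance 3: E, J — contains J.

3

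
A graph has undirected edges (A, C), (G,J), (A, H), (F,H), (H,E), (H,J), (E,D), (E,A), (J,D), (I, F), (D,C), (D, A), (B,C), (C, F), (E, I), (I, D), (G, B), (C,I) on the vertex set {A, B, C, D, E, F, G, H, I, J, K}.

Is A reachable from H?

Yes

Explore from H.
Distance 1: reach A, E, F, J.
Found A.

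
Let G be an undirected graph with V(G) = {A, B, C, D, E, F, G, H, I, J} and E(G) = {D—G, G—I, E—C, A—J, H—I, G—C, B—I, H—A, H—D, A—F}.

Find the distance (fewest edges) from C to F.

Distance 0: C.
Distance 1: E, G.
Distance 2: D, I.
Distance 3: B, H.
Distance 4: A.
Distance 5: F, J — contains F.

5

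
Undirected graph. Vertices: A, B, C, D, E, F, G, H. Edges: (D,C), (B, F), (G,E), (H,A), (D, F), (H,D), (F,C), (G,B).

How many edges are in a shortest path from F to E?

3

Distance 0: F.
Distance 1: B, C, D.
Distance 2: G, H.
Distance 3: A, E — contains E.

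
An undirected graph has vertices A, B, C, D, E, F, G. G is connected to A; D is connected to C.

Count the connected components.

From A: component {A, G}.
From B: component {B}.
From C: component {C, D}.
From E: component {E}.
From F: component {F}.
That's 5 components.

5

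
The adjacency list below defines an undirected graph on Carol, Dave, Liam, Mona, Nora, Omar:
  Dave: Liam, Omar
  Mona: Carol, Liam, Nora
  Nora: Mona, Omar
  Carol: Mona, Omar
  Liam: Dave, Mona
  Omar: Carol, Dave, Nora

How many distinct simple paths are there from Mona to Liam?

Mona–Carol–Omar–Dave–Liam
Mona–Liam
Mona–Nora–Omar–Dave–Liam

3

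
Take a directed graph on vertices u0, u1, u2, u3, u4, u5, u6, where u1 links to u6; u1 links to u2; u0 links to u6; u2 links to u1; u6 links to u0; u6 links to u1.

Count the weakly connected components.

4

From u0: component {u0, u1, u2, u6}.
From u3: component {u3}.
From u4: component {u4}.
From u5: component {u5}.
That's 4 components.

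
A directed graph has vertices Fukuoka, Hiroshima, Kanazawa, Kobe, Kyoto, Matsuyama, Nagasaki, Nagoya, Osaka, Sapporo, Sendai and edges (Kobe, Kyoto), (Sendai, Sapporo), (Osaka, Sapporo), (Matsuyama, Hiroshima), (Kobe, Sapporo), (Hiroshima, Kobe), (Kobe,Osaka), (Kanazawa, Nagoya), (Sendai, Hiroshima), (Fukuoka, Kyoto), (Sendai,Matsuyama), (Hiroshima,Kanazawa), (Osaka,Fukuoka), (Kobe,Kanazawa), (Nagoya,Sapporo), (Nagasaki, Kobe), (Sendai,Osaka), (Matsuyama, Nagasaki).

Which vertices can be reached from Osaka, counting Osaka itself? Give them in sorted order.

Start at Osaka.
Its neighbours: Fukuoka, Sapporo.
Then their neighbours: Kyoto.
Nothing further is reachable.

Fukuoka, Kyoto, Osaka, Sapporo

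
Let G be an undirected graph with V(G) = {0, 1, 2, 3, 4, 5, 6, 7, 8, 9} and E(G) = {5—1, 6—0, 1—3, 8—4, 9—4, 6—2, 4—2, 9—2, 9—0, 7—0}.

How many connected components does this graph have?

2

From 0: component {0, 2, 4, 6, 7, 8, 9}.
From 1: component {1, 3, 5}.
That's 2 components.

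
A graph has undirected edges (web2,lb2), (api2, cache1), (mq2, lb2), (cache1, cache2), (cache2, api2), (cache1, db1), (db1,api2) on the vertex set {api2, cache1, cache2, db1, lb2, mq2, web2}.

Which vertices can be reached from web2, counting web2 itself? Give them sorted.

lb2, mq2, web2

Start at web2.
Its neighbours: lb2.
Then their neighbours: mq2.
Nothing further is reachable.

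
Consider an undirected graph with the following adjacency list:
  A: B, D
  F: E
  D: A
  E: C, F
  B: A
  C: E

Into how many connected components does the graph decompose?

2

From A: component {A, B, D}.
From C: component {C, E, F}.
That's 2 components.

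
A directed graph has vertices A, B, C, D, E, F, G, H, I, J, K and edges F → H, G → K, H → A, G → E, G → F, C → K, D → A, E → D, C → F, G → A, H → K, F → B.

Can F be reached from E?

No

Explore from E.
Distance 1: reach D.
Distance 2: reach A.
The search from E is exhausted; no directed path reaches F.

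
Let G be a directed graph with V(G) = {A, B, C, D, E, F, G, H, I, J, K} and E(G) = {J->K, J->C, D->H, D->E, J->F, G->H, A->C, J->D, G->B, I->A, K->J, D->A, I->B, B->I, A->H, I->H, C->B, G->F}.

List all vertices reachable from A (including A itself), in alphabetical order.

A, B, C, H, I

Start at A.
Its neighbours: C, H.
Then their neighbours: B.
Then next layer: I.
Nothing further is reachable.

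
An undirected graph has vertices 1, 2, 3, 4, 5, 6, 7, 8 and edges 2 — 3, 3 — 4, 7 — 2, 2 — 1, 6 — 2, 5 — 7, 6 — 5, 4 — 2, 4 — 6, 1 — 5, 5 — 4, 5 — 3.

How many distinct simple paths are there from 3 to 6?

21

3–2–1–5–4–6
3–2–1–5–6
3–2–4–5–6
3–2–4–6
3–2–6
3–2–7–5–4–6
3–2–7–5–6
3–4–2–1–5–6
... and 13 more.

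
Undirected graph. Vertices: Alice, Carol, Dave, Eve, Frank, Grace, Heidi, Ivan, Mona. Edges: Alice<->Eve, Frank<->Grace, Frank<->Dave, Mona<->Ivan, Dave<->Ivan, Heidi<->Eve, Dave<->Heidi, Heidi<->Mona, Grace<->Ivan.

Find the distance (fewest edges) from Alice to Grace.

5

Distance 0: Alice.
Distance 1: Eve.
Distance 2: Heidi.
Distance 3: Dave, Mona.
Distance 4: Frank, Ivan.
Distance 5: Grace — contains Grace.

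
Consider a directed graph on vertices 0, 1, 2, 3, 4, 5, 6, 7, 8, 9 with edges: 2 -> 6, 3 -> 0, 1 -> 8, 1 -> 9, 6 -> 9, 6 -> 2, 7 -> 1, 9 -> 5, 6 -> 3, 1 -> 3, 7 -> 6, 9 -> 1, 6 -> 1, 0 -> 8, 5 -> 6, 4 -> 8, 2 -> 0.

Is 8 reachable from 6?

Yes

Explore from 6.
Distance 1: reach 1, 2, 3, 9.
Distance 2: reach 0, 5, 8.
Found 8.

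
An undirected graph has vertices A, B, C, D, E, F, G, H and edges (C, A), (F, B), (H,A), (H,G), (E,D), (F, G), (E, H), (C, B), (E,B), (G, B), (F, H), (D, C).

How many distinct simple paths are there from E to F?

E–B–C–A–H–F
E–B–C–A–H–G–F
E–B–F
E–B–G–F
E–B–G–H–F
E–D–C–A–H–F
E–D–C–A–H–G–B–F
E–D–C–A–H–G–F
... and 8 more.

16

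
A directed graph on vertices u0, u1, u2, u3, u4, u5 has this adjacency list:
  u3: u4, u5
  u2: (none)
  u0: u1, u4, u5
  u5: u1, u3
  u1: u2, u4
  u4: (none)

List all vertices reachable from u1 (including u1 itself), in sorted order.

u1, u2, u4

Start at u1.
Its neighbours: u2, u4.
Nothing further is reachable.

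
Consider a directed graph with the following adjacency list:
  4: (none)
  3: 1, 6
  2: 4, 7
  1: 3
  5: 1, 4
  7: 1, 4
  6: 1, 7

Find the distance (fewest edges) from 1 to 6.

Distance 0: 1.
Distance 1: 3.
Distance 2: 6 — contains 6.

2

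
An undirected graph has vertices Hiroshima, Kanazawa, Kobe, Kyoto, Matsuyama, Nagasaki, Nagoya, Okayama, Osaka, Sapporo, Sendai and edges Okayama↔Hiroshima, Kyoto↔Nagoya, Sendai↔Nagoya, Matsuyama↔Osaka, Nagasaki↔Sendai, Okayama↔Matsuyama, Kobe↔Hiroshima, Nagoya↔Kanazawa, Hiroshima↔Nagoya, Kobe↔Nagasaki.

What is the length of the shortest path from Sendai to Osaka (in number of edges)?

Distance 0: Sendai.
Distance 1: Nagasaki, Nagoya.
Distance 2: Hiroshima, Kanazawa, Kobe, Kyoto.
Distance 3: Okayama.
Distance 4: Matsuyama.
Distance 5: Osaka — contains Osaka.

5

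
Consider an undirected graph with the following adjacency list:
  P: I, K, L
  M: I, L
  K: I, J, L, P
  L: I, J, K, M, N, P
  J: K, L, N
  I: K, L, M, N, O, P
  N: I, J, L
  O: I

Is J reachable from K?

Explore from K.
Distance 1: reach I, J, L, P.
Found J.

Yes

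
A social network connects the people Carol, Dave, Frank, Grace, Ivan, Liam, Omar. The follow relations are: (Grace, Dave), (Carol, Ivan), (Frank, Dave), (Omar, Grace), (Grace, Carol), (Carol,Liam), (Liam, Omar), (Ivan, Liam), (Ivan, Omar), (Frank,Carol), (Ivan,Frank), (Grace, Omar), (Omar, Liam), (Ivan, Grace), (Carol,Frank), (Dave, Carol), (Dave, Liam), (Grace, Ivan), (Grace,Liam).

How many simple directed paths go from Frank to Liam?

15

Frank→Carol→Ivan→Grace→Dave→Liam
Frank→Carol→Ivan→Grace→Liam
Frank→Carol→Ivan→Grace→Omar→Liam
Frank→Carol→Ivan→Liam
Frank→Carol→Ivan→Omar→Grace→Dave→Liam
Frank→Carol→Ivan→Omar→Grace→Liam
Frank→Carol→Ivan→Omar→Liam
Frank→Carol→Liam
Frank→Dave→Carol→Ivan→Grace→Liam
Frank→Dave→Carol→Ivan→Grace→Omar→Liam
Frank→Dave→Carol→Ivan→Liam
Frank→Dave→Carol→Ivan→Omar→Grace→Liam
Frank→Dave→Carol→Ivan→Omar→Liam
Frank→Dave→Carol→Liam
Frank→Dave→Liam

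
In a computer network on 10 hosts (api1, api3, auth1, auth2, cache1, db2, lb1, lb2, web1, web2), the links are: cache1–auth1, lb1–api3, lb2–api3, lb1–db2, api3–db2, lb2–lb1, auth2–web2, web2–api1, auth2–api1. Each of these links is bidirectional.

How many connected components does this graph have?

From api1: component {api1, auth2, web2}.
From api3: component {api3, db2, lb1, lb2}.
From auth1: component {auth1, cache1}.
From web1: component {web1}.
That's 4 components.

4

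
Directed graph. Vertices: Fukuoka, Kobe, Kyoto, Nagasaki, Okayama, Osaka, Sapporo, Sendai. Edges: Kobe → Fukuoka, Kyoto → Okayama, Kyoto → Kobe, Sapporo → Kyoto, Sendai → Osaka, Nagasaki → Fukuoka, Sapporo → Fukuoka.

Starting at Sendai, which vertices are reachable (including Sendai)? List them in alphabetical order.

Start at Sendai.
Its neighbours: Osaka.
Nothing further is reachable.

Osaka, Sendai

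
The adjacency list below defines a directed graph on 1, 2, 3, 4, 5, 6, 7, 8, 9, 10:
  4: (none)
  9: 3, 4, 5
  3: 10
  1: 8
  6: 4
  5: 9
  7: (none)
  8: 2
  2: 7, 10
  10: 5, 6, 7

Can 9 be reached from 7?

7 has no outgoing edges, so nothing is reachable from it.

No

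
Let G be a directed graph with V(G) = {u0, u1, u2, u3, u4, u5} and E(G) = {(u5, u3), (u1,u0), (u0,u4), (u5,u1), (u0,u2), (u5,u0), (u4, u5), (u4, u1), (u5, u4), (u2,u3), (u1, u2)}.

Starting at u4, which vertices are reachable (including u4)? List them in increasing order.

Start at u4.
Its neighbours: u1, u5.
Then their neighbours: u0, u2, u3.
Every vertex is now reached.

u0, u1, u2, u3, u4, u5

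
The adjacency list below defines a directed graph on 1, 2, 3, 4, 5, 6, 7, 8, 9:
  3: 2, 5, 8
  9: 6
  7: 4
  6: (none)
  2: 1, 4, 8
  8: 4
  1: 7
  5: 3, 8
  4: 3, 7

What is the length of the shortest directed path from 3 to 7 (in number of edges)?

Distance 0: 3.
Distance 1: 2, 5, 8.
Distance 2: 1, 4.
Distance 3: 7 — contains 7.

3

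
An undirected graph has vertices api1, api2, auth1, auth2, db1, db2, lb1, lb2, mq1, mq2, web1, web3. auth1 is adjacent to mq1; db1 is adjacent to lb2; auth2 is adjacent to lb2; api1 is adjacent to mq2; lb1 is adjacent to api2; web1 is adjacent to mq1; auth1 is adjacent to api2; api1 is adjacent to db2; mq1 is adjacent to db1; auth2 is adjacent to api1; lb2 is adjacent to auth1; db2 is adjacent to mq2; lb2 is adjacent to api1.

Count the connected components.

2

From api1: component {api1, api2, auth1, auth2, db1, db2, lb1, lb2, mq1, mq2, web1}.
From web3: component {web3}.
That's 2 components.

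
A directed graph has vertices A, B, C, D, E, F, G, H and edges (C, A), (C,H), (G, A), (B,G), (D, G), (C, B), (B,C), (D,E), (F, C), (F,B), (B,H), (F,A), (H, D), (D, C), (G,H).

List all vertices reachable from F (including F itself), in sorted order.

A, B, C, D, E, F, G, H

Start at F.
Its neighbours: A, B, C.
Then their neighbours: G, H.
Then next layer: D.
Then next layer: E.
Every vertex is now reached.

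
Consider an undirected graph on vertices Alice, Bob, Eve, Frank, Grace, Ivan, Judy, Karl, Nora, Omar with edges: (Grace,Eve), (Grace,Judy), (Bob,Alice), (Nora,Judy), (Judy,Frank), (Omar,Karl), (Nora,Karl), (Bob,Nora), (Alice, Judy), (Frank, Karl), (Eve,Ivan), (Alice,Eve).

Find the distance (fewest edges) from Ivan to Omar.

6

Distance 0: Ivan.
Distance 1: Eve.
Distance 2: Alice, Grace.
Distance 3: Bob, Judy.
Distance 4: Frank, Nora.
Distance 5: Karl.
Distance 6: Omar — contains Omar.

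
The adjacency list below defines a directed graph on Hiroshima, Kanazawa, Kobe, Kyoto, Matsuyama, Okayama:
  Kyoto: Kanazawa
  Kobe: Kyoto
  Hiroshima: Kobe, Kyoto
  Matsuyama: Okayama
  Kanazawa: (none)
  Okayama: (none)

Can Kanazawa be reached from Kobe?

Yes

Explore from Kobe.
Distance 1: reach Kyoto.
Distance 2: reach Kanazawa.
Found Kanazawa.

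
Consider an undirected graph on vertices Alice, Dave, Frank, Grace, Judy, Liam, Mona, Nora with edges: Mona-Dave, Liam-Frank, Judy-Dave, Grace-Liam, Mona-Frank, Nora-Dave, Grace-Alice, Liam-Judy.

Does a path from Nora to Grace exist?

Yes

Explore from Nora.
Distance 1: reach Dave.
Distance 2: reach Judy, Mona.
Distance 3: reach Frank, Liam.
Distance 4: reach Grace.
Found Grace.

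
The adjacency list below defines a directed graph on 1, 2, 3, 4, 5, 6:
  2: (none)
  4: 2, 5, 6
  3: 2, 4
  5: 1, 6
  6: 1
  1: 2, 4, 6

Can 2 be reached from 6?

Explore from 6.
Distance 1: reach 1.
Distance 2: reach 2, 4.
Found 2.

Yes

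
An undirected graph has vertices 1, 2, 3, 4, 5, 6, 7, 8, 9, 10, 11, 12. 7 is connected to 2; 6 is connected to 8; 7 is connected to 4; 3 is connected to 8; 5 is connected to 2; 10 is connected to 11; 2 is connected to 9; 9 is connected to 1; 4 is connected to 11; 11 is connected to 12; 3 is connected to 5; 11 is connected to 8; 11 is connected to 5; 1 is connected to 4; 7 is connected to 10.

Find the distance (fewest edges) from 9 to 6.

5

Distance 0: 9.
Distance 1: 1, 2.
Distance 2: 4, 5, 7.
Distance 3: 3, 10, 11.
Distance 4: 8, 12.
Distance 5: 6 — contains 6.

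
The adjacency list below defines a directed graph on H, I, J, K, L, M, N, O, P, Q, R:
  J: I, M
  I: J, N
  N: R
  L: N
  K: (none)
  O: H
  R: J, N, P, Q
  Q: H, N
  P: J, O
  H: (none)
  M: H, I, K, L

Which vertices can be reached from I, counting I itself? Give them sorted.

H, I, J, K, L, M, N, O, P, Q, R

Start at I.
Its neighbours: J, N.
Then their neighbours: M, R.
Then next layer: H, K, L, P, Q.
Then next layer: O.
Every vertex is now reached.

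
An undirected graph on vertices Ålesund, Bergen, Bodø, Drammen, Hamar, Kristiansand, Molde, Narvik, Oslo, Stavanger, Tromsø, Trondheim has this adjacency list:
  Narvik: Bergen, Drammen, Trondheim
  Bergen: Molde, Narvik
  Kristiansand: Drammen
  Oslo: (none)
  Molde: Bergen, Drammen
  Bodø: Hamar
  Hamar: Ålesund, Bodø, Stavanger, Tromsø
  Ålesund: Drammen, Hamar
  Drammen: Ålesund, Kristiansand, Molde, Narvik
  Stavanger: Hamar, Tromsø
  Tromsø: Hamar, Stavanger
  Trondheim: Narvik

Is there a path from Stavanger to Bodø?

Yes

Explore from Stavanger.
Distance 1: reach Hamar, Tromsø.
Distance 2: reach Ålesund, Bodø.
Found Bodø.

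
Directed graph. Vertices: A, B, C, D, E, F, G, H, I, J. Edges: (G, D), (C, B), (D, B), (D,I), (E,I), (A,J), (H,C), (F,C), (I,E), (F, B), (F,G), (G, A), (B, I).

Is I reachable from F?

Explore from F.
Distance 1: reach B, C, G.
Distance 2: reach A, D, I.
Found I.

Yes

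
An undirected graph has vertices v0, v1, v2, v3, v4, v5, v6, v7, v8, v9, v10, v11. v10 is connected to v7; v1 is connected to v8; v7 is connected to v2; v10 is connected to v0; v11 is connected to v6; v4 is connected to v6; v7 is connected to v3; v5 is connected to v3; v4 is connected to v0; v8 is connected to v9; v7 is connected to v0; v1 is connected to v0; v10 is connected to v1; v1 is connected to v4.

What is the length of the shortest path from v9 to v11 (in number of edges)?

Distance 0: v9.
Distance 1: v8.
Distance 2: v1.
Distance 3: v0, v4, v10.
Distance 4: v6, v7.
Distance 5: v2, v3, v11 — contains v11.

5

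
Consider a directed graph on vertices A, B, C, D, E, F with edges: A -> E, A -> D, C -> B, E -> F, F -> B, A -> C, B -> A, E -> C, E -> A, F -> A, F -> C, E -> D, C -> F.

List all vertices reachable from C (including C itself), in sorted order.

A, B, C, D, E, F

Start at C.
Its neighbours: B, F.
Then their neighbours: A.
Then next layer: D, E.
Every vertex is now reached.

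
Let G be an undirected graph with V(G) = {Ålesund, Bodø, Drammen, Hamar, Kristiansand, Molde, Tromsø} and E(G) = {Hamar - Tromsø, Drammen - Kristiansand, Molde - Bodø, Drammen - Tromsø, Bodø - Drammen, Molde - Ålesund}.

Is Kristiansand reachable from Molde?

Explore from Molde.
Distance 1: reach Ålesund, Bodø.
Distance 2: reach Drammen.
Distance 3: reach Kristiansand, Tromsø.
Found Kristiansand.

Yes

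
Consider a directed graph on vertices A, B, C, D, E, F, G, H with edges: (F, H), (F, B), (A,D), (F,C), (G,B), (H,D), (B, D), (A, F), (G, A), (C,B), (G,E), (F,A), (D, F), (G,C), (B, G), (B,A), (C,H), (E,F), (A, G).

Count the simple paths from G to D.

20

G→A→D
G→A→F→B→D
G→A→F→C→B→D
G→A→F→C→H→D
G→A→F→H→D
G→B→A→D
G→B→A→F→C→H→D
G→B→A→F→H→D
... and 12 more.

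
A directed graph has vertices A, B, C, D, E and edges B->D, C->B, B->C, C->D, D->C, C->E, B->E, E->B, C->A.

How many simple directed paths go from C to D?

3

C→B→D
C→D
C→E→B→D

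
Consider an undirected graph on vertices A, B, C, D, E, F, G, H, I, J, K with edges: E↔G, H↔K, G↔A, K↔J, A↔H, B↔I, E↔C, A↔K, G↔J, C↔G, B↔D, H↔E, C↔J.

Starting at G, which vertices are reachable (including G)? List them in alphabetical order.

A, C, E, G, H, J, K

Start at G.
Its neighbours: A, C, E, J.
Then their neighbours: H, K.
Nothing further is reachable.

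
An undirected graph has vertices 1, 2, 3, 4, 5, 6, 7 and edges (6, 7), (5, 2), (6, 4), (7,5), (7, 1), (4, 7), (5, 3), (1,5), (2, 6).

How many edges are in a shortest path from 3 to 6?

3

Distance 0: 3.
Distance 1: 5.
Distance 2: 1, 2, 7.
Distance 3: 4, 6 — contains 6.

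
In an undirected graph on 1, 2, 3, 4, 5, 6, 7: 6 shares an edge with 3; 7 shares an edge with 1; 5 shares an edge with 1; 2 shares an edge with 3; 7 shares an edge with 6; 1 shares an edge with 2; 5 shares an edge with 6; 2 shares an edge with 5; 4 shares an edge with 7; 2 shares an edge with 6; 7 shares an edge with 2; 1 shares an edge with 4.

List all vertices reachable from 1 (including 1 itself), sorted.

1, 2, 3, 4, 5, 6, 7

Start at 1.
Its neighbours: 2, 4, 5, 7.
Then their neighbours: 3, 6.
Every vertex is now reached.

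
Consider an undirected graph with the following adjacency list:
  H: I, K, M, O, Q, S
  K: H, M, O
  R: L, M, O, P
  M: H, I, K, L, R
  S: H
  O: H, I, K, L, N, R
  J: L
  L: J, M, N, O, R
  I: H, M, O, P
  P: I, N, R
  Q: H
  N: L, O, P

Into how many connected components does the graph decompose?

1

From H: component {H, I, J, K, L, M, N, O, P, Q, R, S}.
That's 1 component.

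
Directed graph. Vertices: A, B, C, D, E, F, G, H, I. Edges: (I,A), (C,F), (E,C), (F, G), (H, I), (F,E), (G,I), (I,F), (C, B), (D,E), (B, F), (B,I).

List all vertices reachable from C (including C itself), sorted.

Start at C.
Its neighbours: B, F.
Then their neighbours: E, G, I.
Then next layer: A.
Nothing further is reachable.

A, B, C, E, F, G, I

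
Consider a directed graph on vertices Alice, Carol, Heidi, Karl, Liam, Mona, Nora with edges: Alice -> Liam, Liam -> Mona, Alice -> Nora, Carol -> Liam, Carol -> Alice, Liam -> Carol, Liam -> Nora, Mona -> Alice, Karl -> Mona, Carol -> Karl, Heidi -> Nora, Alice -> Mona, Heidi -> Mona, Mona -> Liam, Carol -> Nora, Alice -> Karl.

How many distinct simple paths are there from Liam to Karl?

3

Liam→Carol→Alice→Karl
Liam→Carol→Karl
Liam→Mona→Alice→Karl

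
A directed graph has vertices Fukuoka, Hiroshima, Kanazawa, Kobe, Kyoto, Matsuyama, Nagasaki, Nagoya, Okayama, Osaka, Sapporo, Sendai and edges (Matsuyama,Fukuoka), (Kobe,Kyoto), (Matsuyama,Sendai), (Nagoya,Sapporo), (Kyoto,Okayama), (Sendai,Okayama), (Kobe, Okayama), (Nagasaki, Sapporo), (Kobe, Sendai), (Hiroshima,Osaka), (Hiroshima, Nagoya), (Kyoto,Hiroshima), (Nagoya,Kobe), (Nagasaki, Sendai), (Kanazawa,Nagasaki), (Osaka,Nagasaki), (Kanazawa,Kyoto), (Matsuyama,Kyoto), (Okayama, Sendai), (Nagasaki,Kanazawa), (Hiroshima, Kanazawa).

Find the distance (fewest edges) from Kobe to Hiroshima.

2

Distance 0: Kobe.
Distance 1: Kyoto, Okayama, Sendai.
Distance 2: Hiroshima — contains Hiroshima.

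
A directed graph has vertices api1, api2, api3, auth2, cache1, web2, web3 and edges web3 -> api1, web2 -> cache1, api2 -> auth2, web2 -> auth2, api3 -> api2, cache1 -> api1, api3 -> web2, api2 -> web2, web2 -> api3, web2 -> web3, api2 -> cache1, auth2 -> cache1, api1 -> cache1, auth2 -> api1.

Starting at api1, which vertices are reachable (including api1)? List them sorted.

Start at api1.
Its neighbours: cache1.
Nothing further is reachable.

api1, cache1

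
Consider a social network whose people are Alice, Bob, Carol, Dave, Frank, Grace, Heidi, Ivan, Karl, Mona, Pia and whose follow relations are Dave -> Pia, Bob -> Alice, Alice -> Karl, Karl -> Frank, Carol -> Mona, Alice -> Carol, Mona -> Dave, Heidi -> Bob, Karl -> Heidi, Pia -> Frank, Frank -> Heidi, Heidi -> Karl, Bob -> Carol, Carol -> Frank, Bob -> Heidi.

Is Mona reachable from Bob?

Yes

Explore from Bob.
Distance 1: reach Alice, Carol, Heidi.
Distance 2: reach Frank, Karl, Mona.
Found Mona.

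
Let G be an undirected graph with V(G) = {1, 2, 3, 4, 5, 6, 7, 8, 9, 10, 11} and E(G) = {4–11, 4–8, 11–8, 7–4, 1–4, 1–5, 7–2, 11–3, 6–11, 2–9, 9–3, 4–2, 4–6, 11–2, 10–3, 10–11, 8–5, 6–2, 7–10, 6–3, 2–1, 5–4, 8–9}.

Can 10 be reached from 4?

Explore from 4.
Distance 1: reach 1, 2, 5, 6, 7, 8, 11.
Distance 2: reach 3, 9, 10.
Found 10.

Yes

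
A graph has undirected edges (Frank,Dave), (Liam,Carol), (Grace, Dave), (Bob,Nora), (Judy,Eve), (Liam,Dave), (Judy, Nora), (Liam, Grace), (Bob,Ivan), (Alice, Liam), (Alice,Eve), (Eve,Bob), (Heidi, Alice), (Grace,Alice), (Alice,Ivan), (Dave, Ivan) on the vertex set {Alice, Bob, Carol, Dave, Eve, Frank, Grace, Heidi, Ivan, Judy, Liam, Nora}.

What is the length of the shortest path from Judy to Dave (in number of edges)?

Distance 0: Judy.
Distance 1: Eve, Nora.
Distance 2: Alice, Bob.
Distance 3: Grace, Heidi, Ivan, Liam.
Distance 4: Carol, Dave — contains Dave.

4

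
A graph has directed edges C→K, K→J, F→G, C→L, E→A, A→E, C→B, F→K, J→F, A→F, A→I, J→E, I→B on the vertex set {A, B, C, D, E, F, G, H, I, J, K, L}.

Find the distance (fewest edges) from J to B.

4

Distance 0: J.
Distance 1: E, F.
Distance 2: A, G, K.
Distance 3: I.
Distance 4: B — contains B.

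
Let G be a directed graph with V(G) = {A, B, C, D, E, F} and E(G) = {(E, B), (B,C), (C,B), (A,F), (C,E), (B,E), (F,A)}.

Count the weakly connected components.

3

From A: component {A, F}.
From B: component {B, C, E}.
From D: component {D}.
That's 3 components.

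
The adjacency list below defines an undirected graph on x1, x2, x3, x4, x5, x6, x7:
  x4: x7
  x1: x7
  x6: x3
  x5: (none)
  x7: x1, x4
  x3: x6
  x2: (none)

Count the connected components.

4

From x1: component {x1, x4, x7}.
From x2: component {x2}.
From x3: component {x3, x6}.
From x5: component {x5}.
That's 4 components.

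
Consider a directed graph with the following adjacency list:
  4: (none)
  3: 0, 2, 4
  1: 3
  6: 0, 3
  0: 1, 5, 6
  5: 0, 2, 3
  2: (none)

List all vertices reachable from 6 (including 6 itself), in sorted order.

0, 1, 2, 3, 4, 5, 6

Start at 6.
Its neighbours: 0, 3.
Then their neighbours: 1, 2, 4, 5.
Every vertex is now reached.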